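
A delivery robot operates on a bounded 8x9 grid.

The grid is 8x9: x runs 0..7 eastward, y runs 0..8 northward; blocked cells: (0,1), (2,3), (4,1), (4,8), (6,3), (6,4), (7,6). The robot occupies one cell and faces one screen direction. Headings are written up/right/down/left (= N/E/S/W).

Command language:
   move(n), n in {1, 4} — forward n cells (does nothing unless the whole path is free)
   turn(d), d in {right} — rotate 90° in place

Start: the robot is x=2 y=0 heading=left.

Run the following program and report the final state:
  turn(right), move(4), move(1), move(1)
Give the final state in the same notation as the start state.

x=2 y=2 heading=up

t0: x=2 y=0 heading=left
step 1 (turn(right)): x=2 y=0 heading=up
step 2 (move(4)): x=2 y=0 heading=up
step 3 (move(1)): x=2 y=1 heading=up
step 4 (move(1)): x=2 y=2 heading=up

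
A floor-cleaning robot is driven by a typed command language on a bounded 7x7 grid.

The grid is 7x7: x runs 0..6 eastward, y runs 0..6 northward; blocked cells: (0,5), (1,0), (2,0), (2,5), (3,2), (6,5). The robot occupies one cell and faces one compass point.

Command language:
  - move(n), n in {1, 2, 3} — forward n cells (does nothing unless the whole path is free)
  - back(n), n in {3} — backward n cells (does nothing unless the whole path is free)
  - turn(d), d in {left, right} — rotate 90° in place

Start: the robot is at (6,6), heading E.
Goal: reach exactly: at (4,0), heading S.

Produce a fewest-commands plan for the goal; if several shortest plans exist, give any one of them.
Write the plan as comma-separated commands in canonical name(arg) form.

back(3), move(1), turn(right), move(3), move(3)

t0: at (6,6), heading E
[1] after back(3): at (3,6), heading E
[2] after move(1): at (4,6), heading E
[3] after turn(right): at (4,6), heading S
[4] after move(3): at (4,3), heading S
[5] after move(3): at (4,0), heading S
nothing shorter than 5 reaches the goal.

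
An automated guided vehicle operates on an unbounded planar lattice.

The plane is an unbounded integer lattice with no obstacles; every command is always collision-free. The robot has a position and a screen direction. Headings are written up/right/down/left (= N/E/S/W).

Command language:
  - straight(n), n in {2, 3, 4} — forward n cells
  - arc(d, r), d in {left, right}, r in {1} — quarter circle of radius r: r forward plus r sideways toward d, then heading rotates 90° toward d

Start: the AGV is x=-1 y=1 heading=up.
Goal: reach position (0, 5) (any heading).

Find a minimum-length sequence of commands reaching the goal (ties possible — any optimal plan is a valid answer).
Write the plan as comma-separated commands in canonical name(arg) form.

start: x=-1 y=1 heading=up
step 1 (straight(3)): x=-1 y=4 heading=up
step 2 (arc(right, 1)): x=0 y=5 heading=right
minimal: 2 command(s), checked below 2.

straight(3), arc(right, 1)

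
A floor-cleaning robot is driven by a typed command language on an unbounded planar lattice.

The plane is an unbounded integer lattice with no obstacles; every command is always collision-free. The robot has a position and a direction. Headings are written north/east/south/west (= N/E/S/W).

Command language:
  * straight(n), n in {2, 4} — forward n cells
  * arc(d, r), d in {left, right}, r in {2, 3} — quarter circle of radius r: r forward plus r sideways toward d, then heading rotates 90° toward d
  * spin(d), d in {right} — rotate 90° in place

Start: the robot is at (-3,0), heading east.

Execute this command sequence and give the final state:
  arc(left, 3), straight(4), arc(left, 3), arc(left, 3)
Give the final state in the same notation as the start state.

at (-6,7), heading south

begin: at (-3,0), heading east
1. arc(left, 3) → at (0,3), heading north
2. straight(4) → at (0,7), heading north
3. arc(left, 3) → at (-3,10), heading west
4. arc(left, 3) → at (-6,7), heading south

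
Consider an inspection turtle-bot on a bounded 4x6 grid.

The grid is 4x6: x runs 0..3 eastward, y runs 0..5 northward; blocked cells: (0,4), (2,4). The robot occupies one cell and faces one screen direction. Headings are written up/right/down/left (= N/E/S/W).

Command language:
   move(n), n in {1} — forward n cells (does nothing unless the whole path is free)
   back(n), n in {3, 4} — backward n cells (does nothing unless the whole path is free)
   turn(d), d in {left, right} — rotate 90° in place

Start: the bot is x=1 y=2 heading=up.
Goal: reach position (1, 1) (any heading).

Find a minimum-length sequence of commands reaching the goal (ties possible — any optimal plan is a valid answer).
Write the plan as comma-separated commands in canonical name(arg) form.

turn(left), turn(left), move(1)

start: x=1 y=2 heading=up
t=1 turn(left) ⇒ x=1 y=2 heading=left
t=2 turn(left) ⇒ x=1 y=2 heading=down
t=3 move(1) ⇒ x=1 y=1 heading=down
minimal: 3 command(s), checked below 3.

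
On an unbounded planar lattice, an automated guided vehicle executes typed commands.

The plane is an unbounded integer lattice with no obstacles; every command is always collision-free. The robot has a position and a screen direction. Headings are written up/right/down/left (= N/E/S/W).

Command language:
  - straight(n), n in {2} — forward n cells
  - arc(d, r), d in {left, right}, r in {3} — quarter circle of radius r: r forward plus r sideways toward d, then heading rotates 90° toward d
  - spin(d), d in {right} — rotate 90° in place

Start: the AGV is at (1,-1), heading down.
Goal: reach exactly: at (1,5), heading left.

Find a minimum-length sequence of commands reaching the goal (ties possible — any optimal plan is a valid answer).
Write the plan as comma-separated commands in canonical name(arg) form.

arc(left, 3), arc(left, 3), arc(left, 3), spin(right), arc(left, 3)

from: at (1,-1), heading down
[1] after arc(left, 3): at (4,-4), heading right
[2] after arc(left, 3): at (7,-1), heading up
[3] after arc(left, 3): at (4,2), heading left
[4] after spin(right): at (4,2), heading up
[5] after arc(left, 3): at (1,5), heading left
minimal: 5 command(s), checked below 5.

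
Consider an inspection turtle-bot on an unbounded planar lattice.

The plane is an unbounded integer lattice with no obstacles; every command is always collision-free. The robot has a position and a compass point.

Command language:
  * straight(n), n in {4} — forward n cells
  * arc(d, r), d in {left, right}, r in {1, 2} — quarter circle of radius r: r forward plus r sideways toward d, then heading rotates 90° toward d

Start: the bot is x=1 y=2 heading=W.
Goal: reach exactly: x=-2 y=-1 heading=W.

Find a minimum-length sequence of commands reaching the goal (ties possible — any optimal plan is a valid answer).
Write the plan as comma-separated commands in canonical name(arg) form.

initial: x=1 y=2 heading=W
[1] after arc(left, 2): x=-1 y=0 heading=S
[2] after arc(right, 1): x=-2 y=-1 heading=W
no 1-step plan works, so 2 is optimal.

arc(left, 2), arc(right, 1)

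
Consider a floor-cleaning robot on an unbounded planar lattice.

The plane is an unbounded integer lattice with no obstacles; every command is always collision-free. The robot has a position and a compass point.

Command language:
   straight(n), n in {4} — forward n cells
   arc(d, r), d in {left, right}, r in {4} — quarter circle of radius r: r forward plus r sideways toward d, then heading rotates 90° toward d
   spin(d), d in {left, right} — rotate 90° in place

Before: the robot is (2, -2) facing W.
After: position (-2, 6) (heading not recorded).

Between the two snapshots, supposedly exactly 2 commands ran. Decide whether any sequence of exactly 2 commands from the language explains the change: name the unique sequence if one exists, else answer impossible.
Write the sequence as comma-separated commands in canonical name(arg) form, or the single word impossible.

arc(right, 4), straight(4)

key: running straight(4) before arc(right, 4) would end elsewhere — order is forced
from: (2, -2) facing W
1. arc(right, 4) → (-2, 2) facing N
2. straight(4) → (-2, 6) facing N
all 25 alternatives checked — unique.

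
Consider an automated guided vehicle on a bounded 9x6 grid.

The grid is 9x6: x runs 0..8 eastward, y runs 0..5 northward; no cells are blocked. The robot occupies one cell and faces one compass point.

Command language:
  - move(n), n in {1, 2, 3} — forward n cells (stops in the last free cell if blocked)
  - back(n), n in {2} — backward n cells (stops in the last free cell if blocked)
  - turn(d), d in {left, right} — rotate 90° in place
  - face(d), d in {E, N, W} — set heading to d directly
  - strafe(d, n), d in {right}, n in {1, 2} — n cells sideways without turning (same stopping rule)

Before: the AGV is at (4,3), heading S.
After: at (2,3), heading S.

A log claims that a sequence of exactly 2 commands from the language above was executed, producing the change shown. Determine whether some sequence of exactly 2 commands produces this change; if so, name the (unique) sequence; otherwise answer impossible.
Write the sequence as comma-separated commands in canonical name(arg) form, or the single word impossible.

key: still facing S at the end — nothing in the sequence rotates
start: at (4,3), heading S
1. strafe(right, 1) → at (3,3), heading S
2. strafe(right, 1) → at (2,3), heading S
no other 2-command option fits: unique.

strafe(right, 1), strafe(right, 1)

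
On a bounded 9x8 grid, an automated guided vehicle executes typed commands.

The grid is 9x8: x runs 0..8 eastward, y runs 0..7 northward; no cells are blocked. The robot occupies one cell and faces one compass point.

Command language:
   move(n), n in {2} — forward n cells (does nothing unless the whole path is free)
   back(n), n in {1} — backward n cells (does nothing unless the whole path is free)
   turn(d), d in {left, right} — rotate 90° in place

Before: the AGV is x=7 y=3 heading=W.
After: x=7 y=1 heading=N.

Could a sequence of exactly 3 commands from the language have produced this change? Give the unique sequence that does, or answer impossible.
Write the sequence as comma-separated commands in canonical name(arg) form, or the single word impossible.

key: order matters: swapping turn(right) and back(1) lands elsewhere
initial: x=7 y=3 heading=W
1. turn(right) → x=7 y=3 heading=N
2. back(1) → x=7 y=2 heading=N
3. back(1) → x=7 y=1 heading=N
uniquely the one of 64 3-step routes that fits.

turn(right), back(1), back(1)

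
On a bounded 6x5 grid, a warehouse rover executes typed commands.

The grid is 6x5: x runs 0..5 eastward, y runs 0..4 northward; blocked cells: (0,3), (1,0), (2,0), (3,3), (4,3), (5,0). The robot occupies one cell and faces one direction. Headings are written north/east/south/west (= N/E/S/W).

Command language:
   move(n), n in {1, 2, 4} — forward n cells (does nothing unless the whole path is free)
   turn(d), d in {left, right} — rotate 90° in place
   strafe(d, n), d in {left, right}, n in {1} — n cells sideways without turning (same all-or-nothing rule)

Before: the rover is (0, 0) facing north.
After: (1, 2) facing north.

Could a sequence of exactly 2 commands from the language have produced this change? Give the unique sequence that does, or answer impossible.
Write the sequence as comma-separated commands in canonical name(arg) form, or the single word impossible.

move(2), strafe(right, 1)

key: order matters: swapping move(2) and strafe(right, 1) lands elsewhere
t0: (0, 0) facing north
1. move(2) → (0, 2) facing north
2. strafe(right, 1) → (1, 2) facing north
no rival 2-sequence matches.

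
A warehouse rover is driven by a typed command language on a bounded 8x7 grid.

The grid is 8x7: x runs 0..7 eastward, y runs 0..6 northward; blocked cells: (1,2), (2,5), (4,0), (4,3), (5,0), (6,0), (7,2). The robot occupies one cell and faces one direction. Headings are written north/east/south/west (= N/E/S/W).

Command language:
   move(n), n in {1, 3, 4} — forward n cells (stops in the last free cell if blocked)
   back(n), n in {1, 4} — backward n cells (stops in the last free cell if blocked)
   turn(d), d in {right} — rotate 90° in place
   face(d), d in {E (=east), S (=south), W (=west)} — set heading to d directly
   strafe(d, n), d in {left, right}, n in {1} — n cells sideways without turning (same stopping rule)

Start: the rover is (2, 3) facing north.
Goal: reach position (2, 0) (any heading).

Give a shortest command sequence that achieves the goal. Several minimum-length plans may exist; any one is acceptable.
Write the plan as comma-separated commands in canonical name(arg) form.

initial: (2, 3) facing north
[1] after back(4): (2, 0) facing north
minimal: 1 command(s), checked below 1.

back(4)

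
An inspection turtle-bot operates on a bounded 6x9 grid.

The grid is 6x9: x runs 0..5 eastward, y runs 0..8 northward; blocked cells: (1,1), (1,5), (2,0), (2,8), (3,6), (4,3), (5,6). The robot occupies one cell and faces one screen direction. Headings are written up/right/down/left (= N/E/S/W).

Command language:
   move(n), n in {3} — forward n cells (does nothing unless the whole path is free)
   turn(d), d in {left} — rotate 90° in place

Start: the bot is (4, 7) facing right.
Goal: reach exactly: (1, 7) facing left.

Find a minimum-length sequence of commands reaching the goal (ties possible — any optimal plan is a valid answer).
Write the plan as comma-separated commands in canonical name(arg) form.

from: (4, 7) facing right
t=1 turn(left) ⇒ (4, 7) facing up
t=2 turn(left) ⇒ (4, 7) facing left
t=3 move(3) ⇒ (1, 7) facing left
minimal: 3 command(s), checked below 3.

turn(left), turn(left), move(3)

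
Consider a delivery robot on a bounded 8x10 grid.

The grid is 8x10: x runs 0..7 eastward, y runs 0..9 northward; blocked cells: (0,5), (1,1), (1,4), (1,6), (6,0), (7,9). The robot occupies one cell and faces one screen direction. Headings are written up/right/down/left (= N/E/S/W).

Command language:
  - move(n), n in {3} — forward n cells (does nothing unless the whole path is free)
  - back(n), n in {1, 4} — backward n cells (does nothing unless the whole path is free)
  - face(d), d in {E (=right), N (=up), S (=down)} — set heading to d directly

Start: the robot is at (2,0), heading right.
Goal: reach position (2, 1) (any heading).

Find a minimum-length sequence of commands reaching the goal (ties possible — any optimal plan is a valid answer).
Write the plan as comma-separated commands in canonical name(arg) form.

from: at (2,0), heading right
step 1 (face(S)): at (2,0), heading down
step 2 (back(1)): at (2,1), heading down
shorter routes all fall short; 2 is best.

face(S), back(1)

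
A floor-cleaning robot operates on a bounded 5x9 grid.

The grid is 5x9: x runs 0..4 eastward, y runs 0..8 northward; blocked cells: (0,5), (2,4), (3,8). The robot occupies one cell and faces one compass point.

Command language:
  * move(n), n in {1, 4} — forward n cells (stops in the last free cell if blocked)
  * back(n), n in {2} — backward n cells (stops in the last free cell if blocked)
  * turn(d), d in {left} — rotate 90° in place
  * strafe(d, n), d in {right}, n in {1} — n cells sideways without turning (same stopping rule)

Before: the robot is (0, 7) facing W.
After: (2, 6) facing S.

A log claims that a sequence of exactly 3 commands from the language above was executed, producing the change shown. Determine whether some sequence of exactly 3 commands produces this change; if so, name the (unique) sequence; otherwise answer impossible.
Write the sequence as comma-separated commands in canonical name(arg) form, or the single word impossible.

back(2), turn(left), move(1)

key: position moved to (2,6) AND the heading swung to S — translation plus rotation needed
from: (0, 7) facing W
[1] after back(2): (2, 7) facing W
[2] after turn(left): (2, 7) facing S
[3] after move(1): (2, 6) facing S
no other 3-command option fits: unique.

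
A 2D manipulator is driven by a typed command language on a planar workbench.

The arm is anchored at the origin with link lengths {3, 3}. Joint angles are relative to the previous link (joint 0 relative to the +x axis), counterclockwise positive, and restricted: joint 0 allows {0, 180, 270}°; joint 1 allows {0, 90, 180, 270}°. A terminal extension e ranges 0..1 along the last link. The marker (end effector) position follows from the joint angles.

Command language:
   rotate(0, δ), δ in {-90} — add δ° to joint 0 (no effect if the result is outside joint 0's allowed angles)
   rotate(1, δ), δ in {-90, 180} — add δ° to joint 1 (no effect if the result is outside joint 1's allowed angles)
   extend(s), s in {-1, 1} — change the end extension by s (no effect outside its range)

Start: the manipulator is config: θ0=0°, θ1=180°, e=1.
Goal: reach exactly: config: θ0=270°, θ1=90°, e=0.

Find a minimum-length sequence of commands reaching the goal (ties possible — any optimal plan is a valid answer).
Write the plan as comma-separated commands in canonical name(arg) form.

extend(-1), rotate(0, -90), rotate(1, -90)

initial: config: θ0=0°, θ1=180°, e=1
step 1 (extend(-1)): config: θ0=0°, θ1=180°, e=0
step 2 (rotate(0, -90)): config: θ0=270°, θ1=180°, e=0
step 3 (rotate(1, -90)): config: θ0=270°, θ1=90°, e=0
no 2-step plan works, so 3 is optimal.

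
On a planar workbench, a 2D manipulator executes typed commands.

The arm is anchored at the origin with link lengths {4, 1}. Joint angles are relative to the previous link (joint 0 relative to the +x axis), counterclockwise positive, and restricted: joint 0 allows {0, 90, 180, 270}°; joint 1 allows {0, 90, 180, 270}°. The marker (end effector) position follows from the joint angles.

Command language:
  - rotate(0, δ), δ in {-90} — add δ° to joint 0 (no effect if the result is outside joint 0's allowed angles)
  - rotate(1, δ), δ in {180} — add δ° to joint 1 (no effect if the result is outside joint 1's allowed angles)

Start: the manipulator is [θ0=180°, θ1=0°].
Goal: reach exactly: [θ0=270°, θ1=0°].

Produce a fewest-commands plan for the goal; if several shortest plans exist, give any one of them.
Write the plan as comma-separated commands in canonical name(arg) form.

rotate(0, -90), rotate(0, -90), rotate(0, -90)

t0: [θ0=180°, θ1=0°]
1. rotate(0, -90) → [θ0=90°, θ1=0°]
2. rotate(0, -90) → [θ0=0°, θ1=0°]
3. rotate(0, -90) → [θ0=270°, θ1=0°]
nothing shorter than 3 reaches the goal.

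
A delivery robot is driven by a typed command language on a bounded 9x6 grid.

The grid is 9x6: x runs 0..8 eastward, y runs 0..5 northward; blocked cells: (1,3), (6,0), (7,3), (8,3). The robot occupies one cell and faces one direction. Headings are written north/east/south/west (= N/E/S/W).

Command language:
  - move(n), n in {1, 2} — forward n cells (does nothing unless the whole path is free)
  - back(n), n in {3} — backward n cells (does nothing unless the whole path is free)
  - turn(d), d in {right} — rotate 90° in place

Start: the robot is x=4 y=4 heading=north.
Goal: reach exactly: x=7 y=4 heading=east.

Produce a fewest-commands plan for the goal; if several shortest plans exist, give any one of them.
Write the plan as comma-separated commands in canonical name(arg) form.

initial: x=4 y=4 heading=north
[1] after turn(right): x=4 y=4 heading=east
[2] after move(2): x=6 y=4 heading=east
[3] after move(1): x=7 y=4 heading=east
no 2-step plan works, so 3 is optimal.

turn(right), move(2), move(1)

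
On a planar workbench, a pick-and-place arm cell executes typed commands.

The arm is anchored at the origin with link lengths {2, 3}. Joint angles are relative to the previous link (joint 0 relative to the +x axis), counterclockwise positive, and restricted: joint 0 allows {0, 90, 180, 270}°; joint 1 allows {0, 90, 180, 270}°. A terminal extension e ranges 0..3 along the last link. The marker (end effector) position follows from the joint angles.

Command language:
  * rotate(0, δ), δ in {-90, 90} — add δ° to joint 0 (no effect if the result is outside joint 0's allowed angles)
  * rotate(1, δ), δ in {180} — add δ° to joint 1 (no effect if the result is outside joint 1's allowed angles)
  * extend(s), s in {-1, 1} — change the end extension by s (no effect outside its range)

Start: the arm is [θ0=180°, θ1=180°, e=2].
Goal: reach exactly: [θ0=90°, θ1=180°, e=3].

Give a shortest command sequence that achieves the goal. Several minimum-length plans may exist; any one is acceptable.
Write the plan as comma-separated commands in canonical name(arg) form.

rotate(0, -90), extend(1)

begin: [θ0=180°, θ1=180°, e=2]
[1] after rotate(0, -90): [θ0=90°, θ1=180°, e=2]
[2] after extend(1): [θ0=90°, θ1=180°, e=3]
shorter routes all fall short; 2 is best.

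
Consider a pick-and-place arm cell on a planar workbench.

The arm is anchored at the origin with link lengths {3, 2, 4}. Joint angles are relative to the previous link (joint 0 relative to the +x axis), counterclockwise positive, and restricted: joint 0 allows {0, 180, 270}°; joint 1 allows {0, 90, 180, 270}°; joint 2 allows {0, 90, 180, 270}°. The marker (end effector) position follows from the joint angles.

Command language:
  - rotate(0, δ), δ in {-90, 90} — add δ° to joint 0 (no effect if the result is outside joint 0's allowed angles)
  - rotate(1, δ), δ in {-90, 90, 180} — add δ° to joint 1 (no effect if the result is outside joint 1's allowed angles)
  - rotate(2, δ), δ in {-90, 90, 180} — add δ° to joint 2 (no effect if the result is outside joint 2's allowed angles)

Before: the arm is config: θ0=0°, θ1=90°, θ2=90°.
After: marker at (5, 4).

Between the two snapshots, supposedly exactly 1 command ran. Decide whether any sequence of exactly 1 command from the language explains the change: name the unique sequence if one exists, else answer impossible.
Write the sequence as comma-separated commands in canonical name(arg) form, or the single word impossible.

rotate(1, -90)

t0: config: θ0=0°, θ1=90°, θ2=90°
[1] after rotate(1, -90): config: θ0=0°, θ1=0°, θ2=90°
uniquely the one of 8 1-step routes that fits.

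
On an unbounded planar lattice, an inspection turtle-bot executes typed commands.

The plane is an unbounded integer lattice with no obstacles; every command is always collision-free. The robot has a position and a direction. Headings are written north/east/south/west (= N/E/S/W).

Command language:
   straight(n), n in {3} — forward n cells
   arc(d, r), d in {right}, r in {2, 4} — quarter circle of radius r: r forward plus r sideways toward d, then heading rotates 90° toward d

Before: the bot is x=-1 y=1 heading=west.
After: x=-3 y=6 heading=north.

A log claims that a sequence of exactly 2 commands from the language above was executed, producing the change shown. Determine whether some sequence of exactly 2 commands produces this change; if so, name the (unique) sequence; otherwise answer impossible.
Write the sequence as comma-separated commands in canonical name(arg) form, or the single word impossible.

key: position moved to (-3,6) AND the heading swung to N — translation plus rotation needed
t0: x=-1 y=1 heading=west
step 1 (arc(right, 2)): x=-3 y=3 heading=north
step 2 (straight(3)): x=-3 y=6 heading=north
all 9 alternatives checked — unique.

arc(right, 2), straight(3)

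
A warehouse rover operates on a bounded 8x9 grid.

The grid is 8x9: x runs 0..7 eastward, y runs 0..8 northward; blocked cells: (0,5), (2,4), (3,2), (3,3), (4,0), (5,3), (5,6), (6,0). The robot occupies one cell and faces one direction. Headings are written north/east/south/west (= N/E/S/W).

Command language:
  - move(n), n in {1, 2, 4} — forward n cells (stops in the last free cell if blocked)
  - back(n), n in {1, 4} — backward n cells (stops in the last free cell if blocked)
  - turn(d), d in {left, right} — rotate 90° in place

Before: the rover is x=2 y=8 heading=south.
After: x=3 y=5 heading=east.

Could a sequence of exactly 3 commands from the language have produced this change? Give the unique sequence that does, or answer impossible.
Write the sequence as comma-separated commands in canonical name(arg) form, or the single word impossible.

key: cell and facing (now E) both changed — the 3 commands mix motion and turning
begin: x=2 y=8 heading=south
step 1 (move(4)): x=2 y=5 heading=south
step 2 (turn(left)): x=2 y=5 heading=east
step 3 (move(1)): x=3 y=5 heading=east
uniquely the one of 343 3-step routes that fits.

move(4), turn(left), move(1)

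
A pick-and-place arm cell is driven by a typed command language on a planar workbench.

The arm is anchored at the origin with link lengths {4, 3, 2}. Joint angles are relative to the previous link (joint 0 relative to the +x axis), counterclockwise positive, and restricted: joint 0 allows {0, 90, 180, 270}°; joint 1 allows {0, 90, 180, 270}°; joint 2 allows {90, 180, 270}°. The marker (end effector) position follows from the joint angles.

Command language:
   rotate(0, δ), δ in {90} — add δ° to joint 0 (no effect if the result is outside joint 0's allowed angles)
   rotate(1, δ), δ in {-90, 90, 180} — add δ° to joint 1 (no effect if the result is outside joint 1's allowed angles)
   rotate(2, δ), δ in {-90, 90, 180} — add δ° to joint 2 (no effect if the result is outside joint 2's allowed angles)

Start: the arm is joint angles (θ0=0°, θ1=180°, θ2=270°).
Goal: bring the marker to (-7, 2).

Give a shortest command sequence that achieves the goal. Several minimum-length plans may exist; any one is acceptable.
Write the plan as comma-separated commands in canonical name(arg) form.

rotate(1, 180), rotate(0, 90), rotate(0, 90)

initial: joint angles (θ0=0°, θ1=180°, θ2=270°)
t=1 rotate(1, 180) ⇒ joint angles (θ0=0°, θ1=0°, θ2=270°)
t=2 rotate(0, 90) ⇒ joint angles (θ0=90°, θ1=0°, θ2=270°)
t=3 rotate(0, 90) ⇒ joint angles (θ0=180°, θ1=0°, θ2=270°)
minimal: 3 command(s), checked below 3.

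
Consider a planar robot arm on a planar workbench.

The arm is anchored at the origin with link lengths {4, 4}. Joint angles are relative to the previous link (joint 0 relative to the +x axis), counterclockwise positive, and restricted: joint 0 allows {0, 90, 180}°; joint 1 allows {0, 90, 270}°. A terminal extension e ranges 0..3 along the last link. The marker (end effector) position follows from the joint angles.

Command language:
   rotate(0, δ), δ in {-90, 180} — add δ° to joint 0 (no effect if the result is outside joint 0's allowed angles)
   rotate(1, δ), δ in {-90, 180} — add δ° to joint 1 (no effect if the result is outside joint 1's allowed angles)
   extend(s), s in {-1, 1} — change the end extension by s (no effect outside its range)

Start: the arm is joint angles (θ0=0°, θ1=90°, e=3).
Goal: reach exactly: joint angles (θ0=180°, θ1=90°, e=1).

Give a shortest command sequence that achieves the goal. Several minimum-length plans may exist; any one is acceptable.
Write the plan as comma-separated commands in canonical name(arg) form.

extend(-1), extend(-1), rotate(0, 180)

from: joint angles (θ0=0°, θ1=90°, e=3)
t=1 extend(-1) ⇒ joint angles (θ0=0°, θ1=90°, e=2)
t=2 extend(-1) ⇒ joint angles (θ0=0°, θ1=90°, e=1)
t=3 rotate(0, 180) ⇒ joint angles (θ0=180°, θ1=90°, e=1)
minimal: 3 command(s), checked below 3.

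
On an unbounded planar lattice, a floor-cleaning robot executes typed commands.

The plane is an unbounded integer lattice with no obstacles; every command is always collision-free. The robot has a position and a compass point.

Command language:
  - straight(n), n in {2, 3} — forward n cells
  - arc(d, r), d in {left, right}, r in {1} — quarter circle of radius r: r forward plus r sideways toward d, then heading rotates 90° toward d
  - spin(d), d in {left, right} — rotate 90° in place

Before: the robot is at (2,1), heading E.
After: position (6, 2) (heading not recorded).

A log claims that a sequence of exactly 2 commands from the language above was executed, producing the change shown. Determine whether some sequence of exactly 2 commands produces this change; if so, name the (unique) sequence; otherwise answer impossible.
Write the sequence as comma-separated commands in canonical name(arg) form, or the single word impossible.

straight(3), arc(left, 1)

key: order matters: swapping straight(3) and arc(left, 1) lands elsewhere
initial: at (2,1), heading E
1. straight(3) → at (5,1), heading E
2. arc(left, 1) → at (6,2), heading N
uniquely the one of 36 2-step routes that fits.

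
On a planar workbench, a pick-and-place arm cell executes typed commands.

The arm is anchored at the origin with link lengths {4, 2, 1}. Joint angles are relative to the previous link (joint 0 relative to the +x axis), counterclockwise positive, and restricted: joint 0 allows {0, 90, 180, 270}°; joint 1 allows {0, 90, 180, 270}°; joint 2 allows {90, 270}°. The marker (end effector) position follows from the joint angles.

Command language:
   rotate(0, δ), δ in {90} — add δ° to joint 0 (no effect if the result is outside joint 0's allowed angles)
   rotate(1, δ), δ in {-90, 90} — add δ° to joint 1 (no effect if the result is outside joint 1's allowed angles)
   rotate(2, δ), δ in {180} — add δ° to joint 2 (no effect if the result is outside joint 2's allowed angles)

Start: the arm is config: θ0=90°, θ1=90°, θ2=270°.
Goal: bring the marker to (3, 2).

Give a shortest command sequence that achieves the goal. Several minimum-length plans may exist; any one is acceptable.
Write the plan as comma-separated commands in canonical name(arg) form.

rotate(0, 90), rotate(0, 90), rotate(0, 90), rotate(2, 180)

initial: config: θ0=90°, θ1=90°, θ2=270°
1. rotate(0, 90) → config: θ0=180°, θ1=90°, θ2=270°
2. rotate(0, 90) → config: θ0=270°, θ1=90°, θ2=270°
3. rotate(0, 90) → config: θ0=0°, θ1=90°, θ2=270°
4. rotate(2, 180) → config: θ0=0°, θ1=90°, θ2=90°
no 3-step plan works, so 4 is optimal.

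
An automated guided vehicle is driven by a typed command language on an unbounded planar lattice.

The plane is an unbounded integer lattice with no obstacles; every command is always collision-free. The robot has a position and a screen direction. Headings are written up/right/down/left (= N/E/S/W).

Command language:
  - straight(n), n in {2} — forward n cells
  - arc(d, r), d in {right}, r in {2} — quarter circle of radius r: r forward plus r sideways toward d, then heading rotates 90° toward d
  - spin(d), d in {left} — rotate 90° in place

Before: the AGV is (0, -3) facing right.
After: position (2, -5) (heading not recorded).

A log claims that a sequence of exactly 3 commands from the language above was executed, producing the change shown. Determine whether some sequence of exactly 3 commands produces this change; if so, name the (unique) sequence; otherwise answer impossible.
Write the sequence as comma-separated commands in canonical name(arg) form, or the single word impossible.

key: running spin(left) before arc(right, 2) would end elsewhere — order is forced
from: (0, -3) facing right
[1] after arc(right, 2): (2, -5) facing down
[2] after spin(left): (2, -5) facing right
[3] after spin(left): (2, -5) facing up
uniquely the one of 27 3-step routes that fits.

arc(right, 2), spin(left), spin(left)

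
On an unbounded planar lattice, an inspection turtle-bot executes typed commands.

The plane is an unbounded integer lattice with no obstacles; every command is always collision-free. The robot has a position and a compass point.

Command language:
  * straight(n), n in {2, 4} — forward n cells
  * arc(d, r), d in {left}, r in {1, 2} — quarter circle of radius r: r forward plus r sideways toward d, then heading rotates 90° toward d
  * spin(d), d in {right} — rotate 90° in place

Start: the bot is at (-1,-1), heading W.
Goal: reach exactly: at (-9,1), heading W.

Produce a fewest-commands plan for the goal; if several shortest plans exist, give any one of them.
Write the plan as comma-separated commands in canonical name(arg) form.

straight(4), straight(2), spin(right), arc(left, 2)

t0: at (-1,-1), heading W
1. straight(4) → at (-5,-1), heading W
2. straight(2) → at (-7,-1), heading W
3. spin(right) → at (-7,-1), heading N
4. arc(left, 2) → at (-9,1), heading W
shorter routes all fall short; 4 is best.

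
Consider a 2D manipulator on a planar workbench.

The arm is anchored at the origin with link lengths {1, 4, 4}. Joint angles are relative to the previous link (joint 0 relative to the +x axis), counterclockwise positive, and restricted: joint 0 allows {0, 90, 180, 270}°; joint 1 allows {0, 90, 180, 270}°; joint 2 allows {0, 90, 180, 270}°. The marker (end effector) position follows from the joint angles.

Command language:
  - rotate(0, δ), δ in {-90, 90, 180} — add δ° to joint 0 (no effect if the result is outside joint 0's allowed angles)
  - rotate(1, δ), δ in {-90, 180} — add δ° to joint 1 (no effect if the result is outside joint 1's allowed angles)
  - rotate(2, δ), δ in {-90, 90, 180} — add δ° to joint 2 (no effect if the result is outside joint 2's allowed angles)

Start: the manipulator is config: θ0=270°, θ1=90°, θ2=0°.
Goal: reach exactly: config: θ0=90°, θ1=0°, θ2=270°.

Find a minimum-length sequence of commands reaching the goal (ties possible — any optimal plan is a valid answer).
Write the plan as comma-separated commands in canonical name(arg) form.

start: config: θ0=270°, θ1=90°, θ2=0°
[1] after rotate(1, -90): config: θ0=270°, θ1=0°, θ2=0°
[2] after rotate(2, -90): config: θ0=270°, θ1=0°, θ2=270°
[3] after rotate(0, 180): config: θ0=90°, θ1=0°, θ2=270°
nothing shorter than 3 reaches the goal.

rotate(1, -90), rotate(2, -90), rotate(0, 180)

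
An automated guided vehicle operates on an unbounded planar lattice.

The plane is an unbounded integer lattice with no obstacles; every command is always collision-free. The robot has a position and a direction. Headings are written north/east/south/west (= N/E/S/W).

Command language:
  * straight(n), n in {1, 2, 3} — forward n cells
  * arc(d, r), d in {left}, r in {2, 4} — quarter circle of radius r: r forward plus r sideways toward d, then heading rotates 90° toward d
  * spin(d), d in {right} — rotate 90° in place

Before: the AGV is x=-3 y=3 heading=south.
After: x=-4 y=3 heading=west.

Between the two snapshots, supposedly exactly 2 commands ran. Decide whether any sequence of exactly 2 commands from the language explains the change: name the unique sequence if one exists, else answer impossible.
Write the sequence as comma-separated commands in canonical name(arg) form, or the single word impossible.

key: order matters: swapping spin(right) and straight(1) lands elsewhere
begin: x=-3 y=3 heading=south
step 1 (spin(right)): x=-3 y=3 heading=west
step 2 (straight(1)): x=-4 y=3 heading=west
no other 2-command option fits: unique.

spin(right), straight(1)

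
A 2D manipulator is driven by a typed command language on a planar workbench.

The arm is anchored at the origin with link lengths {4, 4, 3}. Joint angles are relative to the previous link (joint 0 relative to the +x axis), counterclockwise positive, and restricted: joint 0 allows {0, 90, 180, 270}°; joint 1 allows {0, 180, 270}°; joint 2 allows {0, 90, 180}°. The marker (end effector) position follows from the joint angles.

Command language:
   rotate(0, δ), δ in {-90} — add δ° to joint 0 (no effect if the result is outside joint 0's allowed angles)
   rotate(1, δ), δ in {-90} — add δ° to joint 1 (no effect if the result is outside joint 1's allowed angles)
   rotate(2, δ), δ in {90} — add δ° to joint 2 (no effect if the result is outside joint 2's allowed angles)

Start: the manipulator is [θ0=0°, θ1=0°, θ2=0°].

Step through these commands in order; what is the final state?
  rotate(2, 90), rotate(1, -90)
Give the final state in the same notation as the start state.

[θ0=0°, θ1=270°, θ2=90°]

initial: [θ0=0°, θ1=0°, θ2=0°]
[1] after rotate(2, 90): [θ0=0°, θ1=0°, θ2=90°]
[2] after rotate(1, -90): [θ0=0°, θ1=270°, θ2=90°]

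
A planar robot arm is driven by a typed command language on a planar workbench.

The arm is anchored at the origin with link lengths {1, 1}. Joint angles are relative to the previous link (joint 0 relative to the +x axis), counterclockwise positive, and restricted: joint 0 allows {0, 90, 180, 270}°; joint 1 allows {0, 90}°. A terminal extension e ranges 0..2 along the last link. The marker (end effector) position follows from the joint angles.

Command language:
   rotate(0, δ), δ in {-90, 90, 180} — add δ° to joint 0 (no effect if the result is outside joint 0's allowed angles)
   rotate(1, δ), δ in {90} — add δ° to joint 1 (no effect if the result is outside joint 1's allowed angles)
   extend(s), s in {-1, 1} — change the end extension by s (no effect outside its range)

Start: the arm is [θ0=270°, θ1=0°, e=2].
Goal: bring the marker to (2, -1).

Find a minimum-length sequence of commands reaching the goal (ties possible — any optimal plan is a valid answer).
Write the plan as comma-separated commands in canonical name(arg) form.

initial: [θ0=270°, θ1=0°, e=2]
[1] after rotate(1, 90): [θ0=270°, θ1=90°, e=2]
[2] after extend(-1): [θ0=270°, θ1=90°, e=1]
shorter routes all fall short; 2 is best.

rotate(1, 90), extend(-1)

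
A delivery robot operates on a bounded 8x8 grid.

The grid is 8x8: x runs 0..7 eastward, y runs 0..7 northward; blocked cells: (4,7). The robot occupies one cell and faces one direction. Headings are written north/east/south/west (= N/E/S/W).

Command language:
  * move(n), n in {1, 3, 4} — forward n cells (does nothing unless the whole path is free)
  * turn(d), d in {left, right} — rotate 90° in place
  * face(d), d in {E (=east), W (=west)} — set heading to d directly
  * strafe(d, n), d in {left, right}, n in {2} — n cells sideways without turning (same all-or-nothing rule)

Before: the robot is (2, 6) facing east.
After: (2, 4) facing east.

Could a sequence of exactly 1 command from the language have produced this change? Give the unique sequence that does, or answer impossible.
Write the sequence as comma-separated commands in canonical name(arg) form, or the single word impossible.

key: heading stays E — the single command does not turn
initial: (2, 6) facing east
[1] after strafe(right, 2): (2, 4) facing east
no rival 1-sequence matches.

strafe(right, 2)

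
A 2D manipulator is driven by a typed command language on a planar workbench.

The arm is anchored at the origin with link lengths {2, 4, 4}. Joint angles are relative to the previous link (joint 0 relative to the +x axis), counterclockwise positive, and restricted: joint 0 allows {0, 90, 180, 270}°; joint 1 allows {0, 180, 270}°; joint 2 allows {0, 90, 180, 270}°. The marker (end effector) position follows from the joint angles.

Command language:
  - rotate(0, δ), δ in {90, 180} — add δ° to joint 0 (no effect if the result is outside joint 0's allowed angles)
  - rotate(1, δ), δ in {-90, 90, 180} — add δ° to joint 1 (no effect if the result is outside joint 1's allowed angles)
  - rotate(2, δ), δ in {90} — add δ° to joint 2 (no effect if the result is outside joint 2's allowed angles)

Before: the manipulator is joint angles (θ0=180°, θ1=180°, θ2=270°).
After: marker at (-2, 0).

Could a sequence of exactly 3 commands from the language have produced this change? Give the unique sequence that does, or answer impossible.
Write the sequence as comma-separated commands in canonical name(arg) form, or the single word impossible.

initial: joint angles (θ0=180°, θ1=180°, θ2=270°)
[1] after rotate(2, 90): joint angles (θ0=180°, θ1=180°, θ2=0°)
[2] after rotate(2, 90): joint angles (θ0=180°, θ1=180°, θ2=90°)
[3] after rotate(2, 90): joint angles (θ0=180°, θ1=180°, θ2=180°)
all 216 alternatives checked — unique.

rotate(2, 90), rotate(2, 90), rotate(2, 90)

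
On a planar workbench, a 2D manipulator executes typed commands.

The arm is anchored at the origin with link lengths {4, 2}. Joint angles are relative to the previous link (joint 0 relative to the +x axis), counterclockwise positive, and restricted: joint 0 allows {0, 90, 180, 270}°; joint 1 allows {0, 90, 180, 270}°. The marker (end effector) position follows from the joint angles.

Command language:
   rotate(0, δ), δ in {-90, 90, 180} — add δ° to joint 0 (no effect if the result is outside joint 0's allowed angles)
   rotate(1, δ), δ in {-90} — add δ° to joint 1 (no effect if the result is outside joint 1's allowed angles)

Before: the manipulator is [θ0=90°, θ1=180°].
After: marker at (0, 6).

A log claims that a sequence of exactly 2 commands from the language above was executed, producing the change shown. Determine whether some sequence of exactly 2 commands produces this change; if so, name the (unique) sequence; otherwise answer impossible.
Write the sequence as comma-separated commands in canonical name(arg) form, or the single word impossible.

t0: [θ0=90°, θ1=180°]
step 1 (rotate(1, -90)): [θ0=90°, θ1=90°]
step 2 (rotate(1, -90)): [θ0=90°, θ1=0°]
no other 2-command option fits: unique.

rotate(1, -90), rotate(1, -90)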